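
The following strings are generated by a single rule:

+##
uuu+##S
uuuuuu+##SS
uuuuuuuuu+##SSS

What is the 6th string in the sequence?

uuuuuuuuuuuuuuu+##SSSSS

Each term wraps the previous one in uuu on the left and S on the right.
From uuuuuuuuu+##SSS, 2 further steps: uuuuuuuuu+##SSS → uuuuuuuuuuuu+##SSSS → (answer).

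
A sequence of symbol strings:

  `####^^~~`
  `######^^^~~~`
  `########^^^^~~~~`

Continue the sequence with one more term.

##########^^^^^~~~~~

The n-th term is 2n #'s then n ^'s then n ~'s, where the shown terms are n = 2, 3, 4.
At n = 5 the blocks have lengths 10, 5, 5.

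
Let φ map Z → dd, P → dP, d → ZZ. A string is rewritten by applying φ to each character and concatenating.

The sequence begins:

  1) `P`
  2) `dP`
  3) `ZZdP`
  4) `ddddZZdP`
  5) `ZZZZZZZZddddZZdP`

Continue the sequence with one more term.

ddddddddddddddddZZZZZZZZddddZZdP

Applying the rule to each of the 16 symbols of ZZZZZZZZddddZZdP gives the pieces dd dd dd dd dd dd dd dd ZZ ZZ ZZ ZZ dd dd ZZ dP, which concatenate to the answer.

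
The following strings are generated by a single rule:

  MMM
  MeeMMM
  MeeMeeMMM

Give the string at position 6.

Every step adds Mee at the front: s(k+1) = Mee·s(k).
From MeeMeeMMM, 3 further steps: MeeMeeMMM → MeeMeeMeeMMM → MeeMeeMeeMeeMMM → (answer).

MeeMeeMeeMeeMeeMMM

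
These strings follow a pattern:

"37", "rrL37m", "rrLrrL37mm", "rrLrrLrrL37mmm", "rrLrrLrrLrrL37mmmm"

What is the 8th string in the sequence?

Each term wraps the previous one in rrL on the left and m on the right.
From rrLrrLrrLrrL37mmmm, 3 further steps: rrLrrLrrLrrL37mmmm → rrLrrLrrLrrLrrL37mmmmm → rrLrrLrrLrrLrrLrrL37mmmmmm → (answer).

rrLrrLrrLrrLrrLrrLrrL37mmmmmmm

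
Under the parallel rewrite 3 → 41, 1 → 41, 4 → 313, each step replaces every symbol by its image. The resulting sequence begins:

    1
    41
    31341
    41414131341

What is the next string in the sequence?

31341313413134141414131341

Apply φ to 41414131341 symbol by symbol: 4→313, 1→41, 4→313, 1→41, 4→313, 1→41, 3→41, 1→41, 3→41, 4→313, 1→41; joined: 313 41 313 41 313 41 41 41 41 313 41.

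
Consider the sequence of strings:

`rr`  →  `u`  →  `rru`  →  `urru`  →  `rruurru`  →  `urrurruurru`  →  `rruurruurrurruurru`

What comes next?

From term 3 onward, concatenate the second-to-last term with the last: rr·u = rru, u·rru = urru, …
Continuing: urrurruurru · rruurruurrurruurru gives term 8.

urrurruurrurruurruurrurruurru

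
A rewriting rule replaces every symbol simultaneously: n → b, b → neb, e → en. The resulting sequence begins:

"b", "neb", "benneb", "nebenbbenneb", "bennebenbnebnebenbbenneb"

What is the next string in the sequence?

Rewriting the 24 symbols of bennebenbnebnebenbbenneb one by one yields neb en b b en neb en b neb b en neb b en neb en b neb neb en b b en neb; concatenated:

nebenbbennebenbnebbennebbennebenbnebnebenbbenneb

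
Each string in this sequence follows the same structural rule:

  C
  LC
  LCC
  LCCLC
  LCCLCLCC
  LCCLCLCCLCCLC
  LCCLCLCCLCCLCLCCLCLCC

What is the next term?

This is a Fibonacci-style word recurrence s(k) = s(k−1)·s(k−2): e.g. LC·C = LCC.
The next term joins LCCLCLCCLCCLCLCCLCLCC and LCCLCLCCLCCLC.

LCCLCLCCLCCLCLCCLCLCCLCCLCLCCLCCLC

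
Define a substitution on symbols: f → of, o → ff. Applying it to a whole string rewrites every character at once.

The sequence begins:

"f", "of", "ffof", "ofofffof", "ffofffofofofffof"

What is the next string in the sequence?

Applying the rule to each of the 16 symbols of ffofffofofofffof gives the pieces of of ff of of of ff of ff of ff of of of ff of, which concatenate to the answer.

ofofffofofofffofffofffofofofffof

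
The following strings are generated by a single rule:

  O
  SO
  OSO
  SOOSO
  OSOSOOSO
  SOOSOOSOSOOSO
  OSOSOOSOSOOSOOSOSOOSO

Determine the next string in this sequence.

SOOSOOSOSOOSOOSOSOOSOSOOSOOSOSOOSO

From term 3 onward, concatenate the second-to-last term with the last: O·SO = OSO, SO·OSO = SOOSO, …
So term 8 is SOOSOOSOSOOSO·OSOSOOSOSOOSOOSOSOOSO.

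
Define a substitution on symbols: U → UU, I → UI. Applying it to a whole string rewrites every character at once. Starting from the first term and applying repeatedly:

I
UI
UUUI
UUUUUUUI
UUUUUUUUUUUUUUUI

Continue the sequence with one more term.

Replace each of the 16 characters of UUUUUUUUUUUUUUUI in place — UU UU UU UU UU UU UU UU UU UU UU UU UU UU UU UI — and concatenate.

UUUUUUUUUUUUUUUUUUUUUUUUUUUUUUUI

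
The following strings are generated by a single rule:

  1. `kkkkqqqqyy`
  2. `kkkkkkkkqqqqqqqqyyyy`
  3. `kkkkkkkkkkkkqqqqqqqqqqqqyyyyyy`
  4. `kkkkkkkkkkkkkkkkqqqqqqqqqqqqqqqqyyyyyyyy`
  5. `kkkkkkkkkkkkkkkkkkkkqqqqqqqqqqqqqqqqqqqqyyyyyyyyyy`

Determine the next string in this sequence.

kkkkkkkkkkkkkkkkkkkkkkkkqqqqqqqqqqqqqqqqqqqqqqqqyyyyyyyyyyyy

Each string has the form k^{4n} q^{4n} y^{2n} (n = 1, 2, …).
Setting n = 6 gives 24, 24, 12 characters in each block.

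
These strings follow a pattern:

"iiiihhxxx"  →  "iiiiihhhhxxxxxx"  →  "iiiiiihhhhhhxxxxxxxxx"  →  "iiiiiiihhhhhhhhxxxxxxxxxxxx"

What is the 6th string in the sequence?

Each string has the form i^{n+3} h^{2n} x^{3n} (n = 1, 2, …).
At n = 6 the blocks have lengths 9, 12, 18.

iiiiiiiiihhhhhhhhhhhhxxxxxxxxxxxxxxxxxx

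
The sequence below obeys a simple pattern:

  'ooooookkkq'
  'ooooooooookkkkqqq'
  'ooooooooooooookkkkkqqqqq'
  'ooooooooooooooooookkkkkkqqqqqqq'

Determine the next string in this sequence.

Reading off run lengths: o runs 6, 10, 14, 18; k runs 3, 4, 5, 6; q runs 1, 3, 5, 7 — each is linear in n (n = 1, 2, …).
For the next term, n = 5, so the run lengths are 22, 7, 9.

ooooooooooooooooooooookkkkkkkqqqqqqqqq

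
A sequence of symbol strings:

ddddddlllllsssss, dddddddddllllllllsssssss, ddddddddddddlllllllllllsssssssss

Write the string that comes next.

Reading off run lengths: d runs 6, 9, 12; l runs 5, 8, 11; s runs 5, 7, 9 — each is linear in n, where the shown terms are n = 2, 3, 4.
Setting n = 5 gives 15, 14, 11 characters in each block.

dddddddddddddddllllllllllllllsssssssssss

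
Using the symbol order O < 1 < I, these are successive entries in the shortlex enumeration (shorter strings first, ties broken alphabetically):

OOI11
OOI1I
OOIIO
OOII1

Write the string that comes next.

Treat OOII1 as a base-3 numeral over the given alphabet and add one, carrying through any trailing I's.

OOIII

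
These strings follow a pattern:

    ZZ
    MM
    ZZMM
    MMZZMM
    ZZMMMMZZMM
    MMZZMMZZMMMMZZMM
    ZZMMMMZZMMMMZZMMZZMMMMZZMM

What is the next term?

MMZZMMZZMMMMZZMMZZMMMMZZMMMMZZMMZZMMMMZZMM

Each term (from the third on) is the two preceding terms concatenated in order: term 3 = ZZ·MM = ZZMM.
Continuing: MMZZMMZZMMMMZZMM · ZZMMMMZZMMMMZZMMZZMMMMZZMM gives term 8.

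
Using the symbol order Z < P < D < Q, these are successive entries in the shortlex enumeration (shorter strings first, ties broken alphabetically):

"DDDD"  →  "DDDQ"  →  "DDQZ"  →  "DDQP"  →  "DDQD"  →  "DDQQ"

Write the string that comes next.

DQZZ

The successor of DDQQ increments the rightmost position that isn't already Q and resets every position after it to Z.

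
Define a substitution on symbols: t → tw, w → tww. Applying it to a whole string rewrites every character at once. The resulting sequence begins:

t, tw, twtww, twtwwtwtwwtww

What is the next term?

twtwwtwtwwtwwtwtwwtwtwwtwwtwtwwtww

Replace each of the 13 characters of twtwwtwtwwtww in place — tw tww tw tww tww tw tww tw tww tww tw tww tww — and concatenate.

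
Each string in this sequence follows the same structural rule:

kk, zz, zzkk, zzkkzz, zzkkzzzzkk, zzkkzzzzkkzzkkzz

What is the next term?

zzkkzzzzkkzzkkzzzzkkzzzzkk

This is a Fibonacci-style word recurrence s(k) = s(k−1)·s(k−2): e.g. zz·kk = zzkk.
Continuing: zzkkzzzzkkzzkkzz · zzkkzzzzkk gives term 7.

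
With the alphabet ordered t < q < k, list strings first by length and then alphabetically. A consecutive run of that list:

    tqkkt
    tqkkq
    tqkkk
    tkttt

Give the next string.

tkttq

Treat tkttt as a base-3 numeral over the given alphabet and add one, carrying through any trailing k's.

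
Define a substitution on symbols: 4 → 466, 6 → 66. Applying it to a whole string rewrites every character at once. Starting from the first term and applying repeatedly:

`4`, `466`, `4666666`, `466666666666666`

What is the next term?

φ(466666666666666) expands symbol-by-symbol to 466 66 66 66 66 66 66 66 66 66 66 66 66 66 66; joining the 15 pieces gives the next term.

4666666666666666666666666666666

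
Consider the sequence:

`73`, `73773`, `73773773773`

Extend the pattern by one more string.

Every step duplicates the string with '7' between the halves.
So the next term is two copies of 73773773773 with '7' between the halves.

73773773773773773773773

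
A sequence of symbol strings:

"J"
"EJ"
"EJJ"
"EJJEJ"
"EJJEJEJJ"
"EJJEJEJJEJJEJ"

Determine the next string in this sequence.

EJJEJEJJEJJEJEJJEJEJJ

Each term (from the third on) is the previous term followed by the one before it: term 3 = EJ·J = EJJ.
So term 7 is EJJEJEJJEJJEJ·EJJEJEJJ.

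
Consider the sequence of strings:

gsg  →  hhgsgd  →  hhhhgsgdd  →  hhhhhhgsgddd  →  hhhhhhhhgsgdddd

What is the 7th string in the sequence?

Every step adds hh to the front and d to the end of the previous string.
From hhhhhhhhgsgdddd, 2 further steps: hhhhhhhhgsgdddd → hhhhhhhhhhgsgddddd → (answer).

hhhhhhhhhhhhgsgdddddd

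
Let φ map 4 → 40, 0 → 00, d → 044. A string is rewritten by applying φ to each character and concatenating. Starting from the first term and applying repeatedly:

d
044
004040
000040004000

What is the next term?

Rewriting each symbol of 000040004000: 0→00, 0→00, 0→00, 0→00, 4→40, 0→00, 0→00, 0→00, 4→40, 0→00, 0→00, 0→00, which concatenates to 00 00 00 00 40 00 00 00 40 00 00 00.

000000004000000040000000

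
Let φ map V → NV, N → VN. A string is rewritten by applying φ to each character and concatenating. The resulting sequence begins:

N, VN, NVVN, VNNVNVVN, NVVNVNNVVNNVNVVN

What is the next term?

VNNVNVVNNVVNVNNVNVVNVNNVVNNVNVVN

Applying the rule to each of the 16 symbols of NVVNVNNVVNNVNVVN gives the pieces VN NV NV VN NV VN VN NV NV VN VN NV VN NV NV VN, which concatenate to the answer.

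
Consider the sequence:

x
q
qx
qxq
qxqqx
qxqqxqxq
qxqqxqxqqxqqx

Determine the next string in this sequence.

From term 3 onward, concatenate the last term with the second-to-last: q·x = qx, qx·q = qxq, …
So term 8 is qxqqxqxqqxqqx·qxqqxqxq.

qxqqxqxqqxqqxqxqqxqxq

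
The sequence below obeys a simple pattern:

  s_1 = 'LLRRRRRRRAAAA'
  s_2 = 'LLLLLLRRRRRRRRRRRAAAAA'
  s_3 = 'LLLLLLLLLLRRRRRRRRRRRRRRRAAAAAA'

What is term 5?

Reading off run lengths: L runs 2, 6, 10; R runs 7, 11, 15; A runs 4, 5, 6 — each is linear in n (n = 1, 2, …).
At n = 5 the blocks have lengths 18, 23, 8.

LLLLLLLLLLLLLLLLLLRRRRRRRRRRRRRRRRRRRRRRRAAAAAAAA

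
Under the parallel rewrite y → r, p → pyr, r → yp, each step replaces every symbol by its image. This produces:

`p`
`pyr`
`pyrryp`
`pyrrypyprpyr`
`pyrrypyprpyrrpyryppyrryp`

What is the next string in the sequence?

Rewriting the 24 symbols of pyrrypyprpyrrpyryppyrryp one by one yields pyr r yp yp r pyr r pyr yp pyr r yp yp pyr r yp r pyr pyr r yp yp r pyr; concatenated:

pyrrypyprpyrrpyryppyrrypyppyrryprpyrpyrrypyprpyr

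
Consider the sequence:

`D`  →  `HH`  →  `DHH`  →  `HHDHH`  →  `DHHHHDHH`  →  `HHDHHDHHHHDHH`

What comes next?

DHHHHDHHHHDHHDHHHHDHH

This is a Fibonacci-style word recurrence s(k) = s(k−2)·s(k−1): e.g. D·HH = DHH.
The next term joins DHHHHDHH and HHDHHDHHHHDHH.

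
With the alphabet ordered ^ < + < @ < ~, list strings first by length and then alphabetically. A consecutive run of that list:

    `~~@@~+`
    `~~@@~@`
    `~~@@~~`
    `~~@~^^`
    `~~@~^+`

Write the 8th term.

Advancing 3 positions from ~~@~^+ through ~~@~^+ → ~~@~^@ → ~~@~^~ reaches term 8.

~~@~+^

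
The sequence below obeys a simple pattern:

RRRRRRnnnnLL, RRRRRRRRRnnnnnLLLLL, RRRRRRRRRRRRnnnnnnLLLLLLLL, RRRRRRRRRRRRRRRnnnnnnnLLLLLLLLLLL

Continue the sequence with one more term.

Each string has the form R^{3n+3} n^{n+3} L^{3n-1} (n = 1, 2, …).
For the next term, n = 5, so the run lengths are 18, 8, 14.

RRRRRRRRRRRRRRRRRRnnnnnnnnLLLLLLLLLLLLLL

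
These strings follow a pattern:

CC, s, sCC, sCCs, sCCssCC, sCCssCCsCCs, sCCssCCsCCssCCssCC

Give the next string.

sCCssCCsCCssCCssCCsCCssCCsCCs

Each term (from the third on) is the previous term followed by the one before it: term 3 = s·CC = sCC.
Continuing: sCCssCCsCCssCCssCC · sCCssCCsCCs gives term 8.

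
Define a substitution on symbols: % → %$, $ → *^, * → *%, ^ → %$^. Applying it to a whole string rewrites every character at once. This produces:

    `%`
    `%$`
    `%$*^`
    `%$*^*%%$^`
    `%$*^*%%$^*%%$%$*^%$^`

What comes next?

Replace each of the 20 characters of %$*^*%%$^*%%$%$*^%$^ in place — %$ *^ *% %$^ *% %$ %$ *^ %$^ *% %$ %$ *^ %$ *^ *% %$^ %$ *^ %$^ — and concatenate.

%$*^*%%$^*%%$%$*^%$^*%%$%$*^%$*^*%%$^%$*^%$^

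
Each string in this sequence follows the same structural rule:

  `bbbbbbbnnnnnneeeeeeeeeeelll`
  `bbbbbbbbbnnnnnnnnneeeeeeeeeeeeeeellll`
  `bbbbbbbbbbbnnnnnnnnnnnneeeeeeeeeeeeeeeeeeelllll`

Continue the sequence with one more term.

Each string has the form b^{2n+3} n^{3n} e^{4n+3} l^{n+1}, where the shown terms are n = 2, 3, 4.
For the next term, n = 5, so the run lengths are 13, 15, 23, 6.

bbbbbbbbbbbbbnnnnnnnnnnnnnnneeeeeeeeeeeeeeeeeeeeeeellllll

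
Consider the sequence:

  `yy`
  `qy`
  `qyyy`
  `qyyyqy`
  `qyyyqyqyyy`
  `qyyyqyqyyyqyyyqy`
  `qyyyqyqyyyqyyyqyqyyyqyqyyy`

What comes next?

From term 3 onward, concatenate the last term with the second-to-last: qy·yy = qyyy, qyyy·qy = qyyyqy, …
The next term joins qyyyqyqyyyqyyyqyqyyyqyqyyy and qyyyqyqyyyqyyyqy.

qyyyqyqyyyqyyyqyqyyyqyqyyyqyyyqyqyyyqyyyqy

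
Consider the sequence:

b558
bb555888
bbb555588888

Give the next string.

bbbb555558888888

The n-th term is n b's then n+1 5's then 2n-1 8's (n = 1, 2, …).
For the next term, n = 4, so the run lengths are 4, 5, 7.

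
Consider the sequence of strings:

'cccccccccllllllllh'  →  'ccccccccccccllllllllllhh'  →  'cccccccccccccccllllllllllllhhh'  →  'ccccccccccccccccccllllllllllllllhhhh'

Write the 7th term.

The n-th term is 3n c's then 2n+2 l's then n-2 h's, where the shown terms are n = 3, 4, 5, 6.
Setting n = 9 gives 27, 20, 7 characters in each block.

cccccccccccccccccccccccccccllllllllllllllllllllhhhhhhh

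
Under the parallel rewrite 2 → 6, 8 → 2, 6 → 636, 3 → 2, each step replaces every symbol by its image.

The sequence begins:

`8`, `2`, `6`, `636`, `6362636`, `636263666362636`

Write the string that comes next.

Rewriting the 15 symbols of 636263666362636 one by one yields 636 2 636 6 636 2 636 636 636 2 636 6 636 2 636; concatenated:

636263666362636636636263666362636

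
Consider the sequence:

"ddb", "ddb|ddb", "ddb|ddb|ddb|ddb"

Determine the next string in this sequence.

s(k+1) = s(k)·|·s(k) — each term doubles the last with '|' between the halves.
So the next term is two copies of ddb|ddb|ddb|ddb with '|' between the halves.

ddb|ddb|ddb|ddb|ddb|ddb|ddb|ddb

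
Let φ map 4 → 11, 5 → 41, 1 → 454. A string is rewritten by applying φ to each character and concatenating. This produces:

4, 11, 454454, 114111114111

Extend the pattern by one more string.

Apply φ to 114111114111 symbol by symbol: 1→454, 1→454, 4→11, 1→454, 1→454, 1→454, 1→454, 1→454, 4→11, 1→454, 1→454, 1→454; joined: 454 454 11 454 454 454 454 454 11 454 454 454.

4544541145445445445445411454454454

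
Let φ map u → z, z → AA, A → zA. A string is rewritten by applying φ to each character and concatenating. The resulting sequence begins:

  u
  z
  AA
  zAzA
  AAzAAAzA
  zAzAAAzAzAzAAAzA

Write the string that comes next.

Replace each of the 16 characters of zAzAAAzAzAzAAAzA in place — AA zA AA zA zA zA AA zA AA zA AA zA zA zA AA zA — and concatenate.

AAzAAAzAzAzAAAzAAAzAAAzAzAzAAAzA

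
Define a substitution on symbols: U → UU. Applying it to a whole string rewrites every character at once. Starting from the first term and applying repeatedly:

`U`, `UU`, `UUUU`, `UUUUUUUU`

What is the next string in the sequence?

UUUUUUUUUUUUUUUU

Apply φ to UUUUUUUU symbol by symbol: U→UU, U→UU, U→UU, U→UU, U→UU, U→UU, U→UU, U→UU; joined: UU UU UU UU UU UU UU UU.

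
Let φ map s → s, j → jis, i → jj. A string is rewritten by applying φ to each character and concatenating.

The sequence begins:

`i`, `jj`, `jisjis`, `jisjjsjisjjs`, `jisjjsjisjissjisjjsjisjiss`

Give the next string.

jisjjsjisjissjisjjsjisjjssjisjjsjisjissjisjjsjisjjss

Replace each of the 26 characters of jisjjsjisjissjisjjsjisjiss in place — jis jj s jis jis s jis jj s jis jj s s jis jj s jis jis s jis jj s jis jj s s — and concatenate.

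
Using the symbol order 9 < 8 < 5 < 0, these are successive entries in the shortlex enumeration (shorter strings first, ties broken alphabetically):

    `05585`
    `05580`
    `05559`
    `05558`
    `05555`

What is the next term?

Find the rightmost character of 05555 below 0, bump it to the next letter, and reset everything to its right to 9.

05550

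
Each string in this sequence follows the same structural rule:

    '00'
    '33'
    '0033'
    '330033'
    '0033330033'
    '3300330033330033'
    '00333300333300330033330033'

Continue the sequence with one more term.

330033003333003300333300333300330033330033

This is a Fibonacci-style word recurrence s(k) = s(k−2)·s(k−1): e.g. 00·33 = 0033.
So term 8 is 3300330033330033·00333300333300330033330033.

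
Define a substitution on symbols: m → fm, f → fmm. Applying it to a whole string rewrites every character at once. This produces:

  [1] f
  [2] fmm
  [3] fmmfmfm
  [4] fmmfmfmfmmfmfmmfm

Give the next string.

Rewriting the 17 symbols of fmmfmfmfmmfmfmmfm one by one yields fmm fm fm fmm fm fmm fm fmm fm fm fmm fm fmm fm fm fmm fm; concatenated:

fmmfmfmfmmfmfmmfmfmmfmfmfmmfmfmmfmfmfmmfm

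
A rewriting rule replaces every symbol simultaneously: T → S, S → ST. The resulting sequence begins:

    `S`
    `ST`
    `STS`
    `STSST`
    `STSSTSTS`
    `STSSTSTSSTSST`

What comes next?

STSSTSTSSTSSTSTSSTSTS

Applying the rule to each of the 13 symbols of STSSTSTSSTSST gives the pieces ST S ST ST S ST S ST ST S ST ST S, which concatenate to the answer.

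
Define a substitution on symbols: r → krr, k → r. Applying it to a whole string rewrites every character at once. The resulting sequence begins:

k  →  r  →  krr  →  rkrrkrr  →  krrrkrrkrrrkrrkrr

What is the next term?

rkrrkrrkrrrkrrkrrrkrrkrrkrrrkrrkrrrkrrkrr

Replace each of the 17 characters of krrrkrrkrrrkrrkrr in place — r krr krr krr r krr krr r krr krr krr r krr krr r krr krr — and concatenate.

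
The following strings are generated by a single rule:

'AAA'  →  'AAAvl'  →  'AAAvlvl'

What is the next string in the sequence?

Every step adds vl to the end: s(k+1) = s(k)·vl.
So the next term is AAAvlvl·vl.

AAAvlvlvl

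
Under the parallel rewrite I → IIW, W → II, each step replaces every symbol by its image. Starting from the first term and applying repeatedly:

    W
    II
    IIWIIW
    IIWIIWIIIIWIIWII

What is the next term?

φ(IIWIIWIIIIWIIWII) expands symbol-by-symbol to IIW IIW II IIW IIW II IIW IIW IIW IIW II IIW IIW II IIW IIW; joining the 16 pieces gives the next term.

IIWIIWIIIIWIIWIIIIWIIWIIWIIWIIIIWIIWIIIIWIIW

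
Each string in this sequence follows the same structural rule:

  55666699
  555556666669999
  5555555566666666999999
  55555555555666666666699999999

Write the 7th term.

The n-th term is 3n-1 5's then 2n+2 6's then 2n 9's (n = 1, 2, …).
At n = 7 the blocks have lengths 20, 16, 14.

55555555555555555555666666666666666699999999999999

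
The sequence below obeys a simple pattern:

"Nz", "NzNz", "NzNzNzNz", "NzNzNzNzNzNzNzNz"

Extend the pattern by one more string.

Each string is two copies of the previous one concatenated.
One more doubling of NzNzNzNzNzNzNzNz gives the answer.

NzNzNzNzNzNzNzNzNzNzNzNzNzNzNzNz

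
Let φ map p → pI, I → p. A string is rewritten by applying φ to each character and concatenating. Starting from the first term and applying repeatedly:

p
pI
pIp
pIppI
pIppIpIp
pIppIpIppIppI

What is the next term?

pIppIpIppIppIpIppIpIp

Replace each of the 13 characters of pIppIpIppIppI in place — pI p pI pI p pI p pI pI p pI pI p — and concatenate.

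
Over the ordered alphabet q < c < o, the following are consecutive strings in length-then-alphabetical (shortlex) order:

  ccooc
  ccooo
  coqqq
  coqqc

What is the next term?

Find the rightmost character of coqqc below o, bump it to the next letter, and reset everything to its right to q.

coqqo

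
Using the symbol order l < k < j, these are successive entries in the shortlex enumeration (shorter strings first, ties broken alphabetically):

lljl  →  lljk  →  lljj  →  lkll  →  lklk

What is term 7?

Stepping forward 2 times from lklk: lklk → lklj, then the target.

lkkl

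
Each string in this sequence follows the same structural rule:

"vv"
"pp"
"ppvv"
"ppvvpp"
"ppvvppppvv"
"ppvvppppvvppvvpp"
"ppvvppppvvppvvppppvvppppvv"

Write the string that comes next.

ppvvppppvvppvvppppvvppppvvppvvppppvvppvvpp

Each term (from the third on) is the previous term followed by the one before it: term 3 = pp·vv = ppvv.
So term 8 is ppvvppppvvppvvppppvvppppvv·ppvvppppvvppvvpp.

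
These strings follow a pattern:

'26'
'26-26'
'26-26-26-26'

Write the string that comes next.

s(k+1) = s(k)·-·s(k) — each term doubles the last with '-' between the halves.
Doubling 26-26-26-26 with '-' between the halves:

26-26-26-26-26-26-26-26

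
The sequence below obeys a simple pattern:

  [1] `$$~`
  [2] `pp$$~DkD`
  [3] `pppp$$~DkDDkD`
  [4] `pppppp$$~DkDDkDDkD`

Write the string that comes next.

Each term wraps the previous one in pp on the left and DkD on the right.
Applying this once more to pppppp$$~DkDDkDDkD:

pppppppp$$~DkDDkDDkDDkD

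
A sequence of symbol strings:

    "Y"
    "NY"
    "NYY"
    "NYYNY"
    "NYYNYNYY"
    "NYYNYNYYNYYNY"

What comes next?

NYYNYNYYNYYNYNYYNYNYY

This is a Fibonacci-style word recurrence s(k) = s(k−1)·s(k−2): e.g. NY·Y = NYY.
So term 7 is NYYNYNYYNYYNY·NYYNYNYY.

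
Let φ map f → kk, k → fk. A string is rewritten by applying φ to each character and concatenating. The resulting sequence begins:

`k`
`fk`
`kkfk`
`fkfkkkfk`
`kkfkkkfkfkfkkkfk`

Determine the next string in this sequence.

Rewriting the 16 symbols of kkfkkkfkfkfkkkfk one by one yields fk fk kk fk fk fk kk fk kk fk kk fk fk fk kk fk; concatenated:

fkfkkkfkfkfkkkfkkkfkkkfkfkfkkkfk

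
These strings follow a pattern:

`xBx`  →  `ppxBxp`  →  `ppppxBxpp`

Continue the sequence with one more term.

ppppppxBxppp

Each term wraps the previous one in pp on the left and p on the right.
One more step from ppppxBxpp gives the answer.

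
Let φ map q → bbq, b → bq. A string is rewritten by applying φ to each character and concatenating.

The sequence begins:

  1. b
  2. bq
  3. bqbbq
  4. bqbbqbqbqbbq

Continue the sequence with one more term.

Expanding bqbbqbqbqbbq: b→bq, q→bbq, b→bq, b→bq, q→bbq, b→bq, q→bbq, b→bq, q→bbq, b→bq, b→bq, q→bbq. Concatenated: bq bbq bq bq bbq bq bbq bq bbq bq bq bbq.

bqbbqbqbqbbqbqbbqbqbbqbqbqbbq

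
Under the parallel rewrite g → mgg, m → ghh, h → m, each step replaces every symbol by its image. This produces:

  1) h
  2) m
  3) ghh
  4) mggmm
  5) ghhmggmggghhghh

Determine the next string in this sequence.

Rewriting the 15 symbols of ghhmggmggghhghh one by one yields mgg m m ghh mgg mgg ghh mgg mgg mgg m m mgg m m; concatenated:

mggmmghhmggmggghhmggmggmggmmmggmm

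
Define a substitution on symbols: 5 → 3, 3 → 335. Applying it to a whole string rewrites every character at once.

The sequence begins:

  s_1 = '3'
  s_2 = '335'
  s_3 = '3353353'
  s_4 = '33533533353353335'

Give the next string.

33533533353353335335335333533533353353353

Applying the rule to each of the 17 symbols of 33533533353353335 gives the pieces 335 335 3 335 335 3 335 335 335 3 335 335 3 335 335 335 3, which concatenate to the answer.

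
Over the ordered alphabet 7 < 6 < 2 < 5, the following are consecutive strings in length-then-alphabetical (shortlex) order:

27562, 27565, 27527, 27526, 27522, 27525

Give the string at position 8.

Continuing the enumeration 2 steps past 27525: 27525 → 27557 → (answer).

27556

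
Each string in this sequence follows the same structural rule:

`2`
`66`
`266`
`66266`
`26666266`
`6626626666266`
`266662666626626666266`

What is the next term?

6626626666266266662666626626666266

From term 3 onward, concatenate the second-to-last term with the last: 2·66 = 266, 66·266 = 66266, …
The next term joins 6626626666266 and 266662666626626666266.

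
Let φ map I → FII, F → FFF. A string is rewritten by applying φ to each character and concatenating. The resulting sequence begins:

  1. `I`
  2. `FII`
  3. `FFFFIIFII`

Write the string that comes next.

Expanding FFFFIIFII: F→FFF, F→FFF, F→FFF, F→FFF, I→FII, I→FII, F→FFF, I→FII, I→FII. Concatenated: FFF FFF FFF FFF FII FII FFF FII FII.

FFFFFFFFFFFFFIIFIIFFFFIIFII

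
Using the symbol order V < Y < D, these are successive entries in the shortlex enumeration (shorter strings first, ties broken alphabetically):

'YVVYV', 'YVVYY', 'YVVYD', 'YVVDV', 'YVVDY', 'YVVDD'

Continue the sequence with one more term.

YVYVV

Find the rightmost character of YVVDD below D, bump it to the next letter, and reset everything to its right to V.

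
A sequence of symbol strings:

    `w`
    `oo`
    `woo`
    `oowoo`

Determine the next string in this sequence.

This is a Fibonacci-style word recurrence s(k) = s(k−2)·s(k−1): e.g. w·oo = woo.
Continuing: woo · oowoo gives term 5.

woooowoo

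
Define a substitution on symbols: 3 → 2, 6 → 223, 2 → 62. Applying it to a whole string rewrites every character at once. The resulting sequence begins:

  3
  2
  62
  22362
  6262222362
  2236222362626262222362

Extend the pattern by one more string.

Replace each of the 22 characters of 2236222362626262222362 in place — 62 62 2 223 62 62 62 2 223 62 223 62 223 62 223 62 62 62 62 2 223 62 — and concatenate.

62622223626262222362223622236222362626262222362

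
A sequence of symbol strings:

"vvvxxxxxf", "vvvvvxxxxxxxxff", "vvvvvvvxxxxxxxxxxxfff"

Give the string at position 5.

Each string has the form v^{2n+1} x^{3n+2} f^{n} (n = 1, 2, …).
At n = 5 the blocks have lengths 11, 17, 5.

vvvvvvvvvvvxxxxxxxxxxxxxxxxxfffff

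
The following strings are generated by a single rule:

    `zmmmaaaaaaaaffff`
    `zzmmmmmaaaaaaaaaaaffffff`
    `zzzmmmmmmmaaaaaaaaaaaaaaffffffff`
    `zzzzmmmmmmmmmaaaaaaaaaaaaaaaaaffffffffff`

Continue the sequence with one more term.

zzzzzmmmmmmmmmmmaaaaaaaaaaaaaaaaaaaaffffffffffff

Reading off run lengths: z runs 1, 2, 3, 4; m runs 3, 5, 7, 9; a runs 8, 11, 14, 17; f runs 4, 6, 8, 10 — each is linear in n, where the shown terms are n = 2, 3, 4, 5.
For the next term, n = 6, so the run lengths are 5, 11, 20, 12.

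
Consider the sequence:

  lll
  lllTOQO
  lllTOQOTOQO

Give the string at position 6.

lllTOQOTOQOTOQOTOQOTOQO

Each term is the previous one with TOQO appended.
From lllTOQOTOQO, 3 further steps: lllTOQOTOQO → lllTOQOTOQOTOQO → lllTOQOTOQOTOQOTOQO → (answer).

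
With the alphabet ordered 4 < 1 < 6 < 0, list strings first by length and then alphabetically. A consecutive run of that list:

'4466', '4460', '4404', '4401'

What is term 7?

Continuing the enumeration 3 steps past 4401: 4401 → 4406 → 4400 → (answer).

4144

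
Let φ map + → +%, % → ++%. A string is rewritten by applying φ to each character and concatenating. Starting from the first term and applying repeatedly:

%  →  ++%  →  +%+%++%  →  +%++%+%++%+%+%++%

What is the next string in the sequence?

Rewriting the 17 symbols of +%++%+%++%+%+%++% one by one yields +% ++% +% +% ++% +% ++% +% +% ++% +% ++% +% ++% +% +% ++%; concatenated:

+%++%+%+%++%+%++%+%+%++%+%++%+%++%+%+%++%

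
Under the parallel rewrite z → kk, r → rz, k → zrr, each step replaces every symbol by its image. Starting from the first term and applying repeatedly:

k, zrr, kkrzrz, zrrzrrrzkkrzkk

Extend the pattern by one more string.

kkrzrzkkrzrzrzkkzrrzrrrzkkzrrzrr

Replace each of the 14 characters of zrrzrrrzkkrzkk in place — kk rz rz kk rz rz rz kk zrr zrr rz kk zrr zrr — and concatenate.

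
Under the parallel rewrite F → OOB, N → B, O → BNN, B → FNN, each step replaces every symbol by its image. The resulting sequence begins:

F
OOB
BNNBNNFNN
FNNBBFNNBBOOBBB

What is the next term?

OOBBBFNNFNNOOBBBFNNFNNBNNBNNFNNFNNFNN

Replace each of the 15 characters of FNNBBFNNBBOOBBB in place — OOB B B FNN FNN OOB B B FNN FNN BNN BNN FNN FNN FNN — and concatenate.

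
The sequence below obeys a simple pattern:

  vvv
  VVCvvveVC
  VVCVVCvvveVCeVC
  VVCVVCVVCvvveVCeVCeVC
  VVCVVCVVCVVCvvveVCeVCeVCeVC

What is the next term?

s(k+1) = VVC·s(k)·eVC, so each term gains VVC as a prefix and eVC as a suffix.
Applying this once more to VVCVVCVVCVVCvvveVCeVCeVCeVC:

VVCVVCVVCVVCVVCvvveVCeVCeVCeVCeVC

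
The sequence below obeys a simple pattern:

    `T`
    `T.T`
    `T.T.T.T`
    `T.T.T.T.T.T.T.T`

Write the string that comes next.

s(k+1) = s(k)·.·s(k) — each term doubles the last with '.' between the halves.
One more doubling of T.T.T.T.T.T.T.T gives the answer.

T.T.T.T.T.T.T.T.T.T.T.T.T.T.T.T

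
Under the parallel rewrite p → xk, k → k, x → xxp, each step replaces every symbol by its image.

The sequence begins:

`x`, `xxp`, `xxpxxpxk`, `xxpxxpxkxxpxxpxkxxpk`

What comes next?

xxpxxpxkxxpxxpxkxxpkxxpxxpxkxxpxxpxkxxpkxxpxxpxkk

Replace each of the 20 characters of xxpxxpxkxxpxxpxkxxpk in place — xxp xxp xk xxp xxp xk xxp k xxp xxp xk xxp xxp xk xxp k xxp xxp xk k — and concatenate.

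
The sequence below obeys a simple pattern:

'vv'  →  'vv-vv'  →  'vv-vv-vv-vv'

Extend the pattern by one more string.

vv-vv-vv-vv-vv-vv-vv-vv

Every step duplicates the string with '-' between the halves.
One more doubling of vv-vv-vv-vv gives the answer.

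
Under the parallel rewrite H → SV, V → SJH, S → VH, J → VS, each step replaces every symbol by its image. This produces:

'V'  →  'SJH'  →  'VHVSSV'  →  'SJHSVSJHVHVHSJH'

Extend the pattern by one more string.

Applying the rule to each of the 15 symbols of SJHSVSJHVHVHSJH gives the pieces VH VS SV VH SJH VH VS SV SJH SV SJH SV VH VS SV, which concatenate to the answer.

VHVSSVVHSJHVHVSSVSJHSVSJHSVVHVSSV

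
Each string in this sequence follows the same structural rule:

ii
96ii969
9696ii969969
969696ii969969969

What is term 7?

Every step adds 96 to the front and 969 to the end of the previous string.
From 969696ii969969969, 3 further steps: 969696ii969969969 → 96969696ii969969969969 → 9696969696ii969969969969969 → (answer).

969696969696ii969969969969969969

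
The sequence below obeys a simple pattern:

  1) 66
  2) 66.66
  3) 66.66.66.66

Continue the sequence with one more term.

Every step duplicates the string with '.' between the halves.
Doubling 66.66.66.66 with '.' between the halves:

66.66.66.66.66.66.66.66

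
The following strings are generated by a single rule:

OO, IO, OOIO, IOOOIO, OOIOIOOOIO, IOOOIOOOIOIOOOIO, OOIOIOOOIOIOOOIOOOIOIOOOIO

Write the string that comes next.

IOOOIOOOIOIOOOIOOOIOIOOOIOIOOOIOOOIOIOOOIO

This is a Fibonacci-style word recurrence s(k) = s(k−2)·s(k−1): e.g. OO·IO = OOIO.
The next term joins IOOOIOOOIOIOOOIO and OOIOIOOOIOIOOOIOOOIOIOOOIO.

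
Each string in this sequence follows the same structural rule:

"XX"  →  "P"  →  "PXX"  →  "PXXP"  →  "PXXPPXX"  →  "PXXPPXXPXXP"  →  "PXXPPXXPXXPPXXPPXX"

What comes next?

PXXPPXXPXXPPXXPPXXPXXPPXXPXXP

Each term (from the third on) is the previous term followed by the one before it: term 3 = P·XX = PXX.
So term 8 is PXXPPXXPXXPPXXPPXX·PXXPPXXPXXP.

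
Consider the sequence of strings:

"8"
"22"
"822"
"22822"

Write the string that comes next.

82222822

Each term (from the third on) is the two preceding terms concatenated in order: term 3 = 8·22 = 822.
Continuing: 822 · 22822 gives term 5.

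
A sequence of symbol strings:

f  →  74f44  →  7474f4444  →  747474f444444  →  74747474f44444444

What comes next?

s(k+1) = 74·s(k)·44, so each term gains 74 as a prefix and 44 as a suffix.
One more step from 74747474f44444444 gives the answer.

7474747474f4444444444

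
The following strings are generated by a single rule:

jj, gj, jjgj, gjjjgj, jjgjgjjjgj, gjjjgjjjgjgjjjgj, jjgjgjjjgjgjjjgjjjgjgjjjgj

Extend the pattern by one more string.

This is a Fibonacci-style word recurrence s(k) = s(k−2)·s(k−1): e.g. jj·gj = jjgj.
Continuing: gjjjgjjjgjgjjjgj · jjgjgjjjgjgjjjgjjjgjgjjjgj gives term 8.

gjjjgjjjgjgjjjgjjjgjgjjjgjgjjjgjjjgjgjjjgj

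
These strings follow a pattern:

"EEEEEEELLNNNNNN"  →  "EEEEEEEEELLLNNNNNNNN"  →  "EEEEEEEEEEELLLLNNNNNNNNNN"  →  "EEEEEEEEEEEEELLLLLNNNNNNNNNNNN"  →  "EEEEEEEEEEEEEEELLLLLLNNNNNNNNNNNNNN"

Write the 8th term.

Reading off run lengths: E runs 7, 9, 11, 13, 15; L runs 2, 3, 4, 5, 6; N runs 6, 8, 10, 12, 14 — each is linear in n, where the shown terms are n = 2, 3, 4, 5, 6.
At n = 9 the blocks have lengths 21, 9, 20.

EEEEEEEEEEEEEEEEEEEEELLLLLLLLLNNNNNNNNNNNNNNNNNNNN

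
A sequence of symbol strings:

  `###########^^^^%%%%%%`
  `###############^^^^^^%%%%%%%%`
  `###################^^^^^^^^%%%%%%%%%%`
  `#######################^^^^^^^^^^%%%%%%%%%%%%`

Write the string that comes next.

###########################^^^^^^^^^^^^%%%%%%%%%%%%%%

Each string has the form #^{4n+3} ^^{2n} %^{2n+2}, where the shown terms are n = 2, 3, 4, 5.
For the next term, n = 6, so the run lengths are 27, 12, 14.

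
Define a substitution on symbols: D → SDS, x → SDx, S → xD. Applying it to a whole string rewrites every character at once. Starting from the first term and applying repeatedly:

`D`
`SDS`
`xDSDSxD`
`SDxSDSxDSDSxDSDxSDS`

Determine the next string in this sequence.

φ(SDxSDSxDSDSxDSDxSDS) expands symbol-by-symbol to xD SDS SDx xD SDS xD SDx SDS xD SDS xD SDx SDS xD SDS SDx xD SDS xD; joining the 19 pieces gives the next term.

xDSDSSDxxDSDSxDSDxSDSxDSDSxDSDxSDSxDSDSSDxxDSDSxD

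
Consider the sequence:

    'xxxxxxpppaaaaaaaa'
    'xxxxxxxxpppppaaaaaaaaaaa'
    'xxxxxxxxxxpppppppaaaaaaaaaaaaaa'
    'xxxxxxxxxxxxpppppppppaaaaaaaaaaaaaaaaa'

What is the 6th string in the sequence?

xxxxxxxxxxxxxxxxpppppppppppppaaaaaaaaaaaaaaaaaaaaaaa

Term n consists of 2n+2 x's, followed by 2n-1 p's, followed by 3n+2 a's, where the shown terms are n = 2, 3, 4, 5.
Setting n = 7 gives 16, 13, 23 characters in each block.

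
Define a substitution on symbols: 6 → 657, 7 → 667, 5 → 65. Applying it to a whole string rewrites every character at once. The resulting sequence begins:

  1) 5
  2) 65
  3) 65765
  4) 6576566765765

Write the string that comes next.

65765667657656576576676576566765765

φ(6576566765765) expands symbol-by-symbol to 657 65 667 657 65 657 657 667 657 65 667 657 65; joining the 13 pieces gives the next term.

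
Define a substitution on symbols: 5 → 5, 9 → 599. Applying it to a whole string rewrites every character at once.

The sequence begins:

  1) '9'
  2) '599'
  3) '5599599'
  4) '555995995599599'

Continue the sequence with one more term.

Rewriting the 15 symbols of 555995995599599 one by one yields 5 5 5 599 599 5 599 599 5 5 599 599 5 599 599; concatenated:

5555995995599599555995995599599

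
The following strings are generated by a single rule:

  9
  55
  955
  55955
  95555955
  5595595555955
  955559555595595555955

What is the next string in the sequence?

Each term (from the third on) is the two preceding terms concatenated in order: term 3 = 9·55 = 955.
The next term joins 5595595555955 and 955559555595595555955.

5595595555955955559555595595555955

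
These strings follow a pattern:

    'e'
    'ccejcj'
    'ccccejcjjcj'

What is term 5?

Every step adds cc to the front and jcj to the end of the previous string.
From ccccejcjjcj, 2 further steps: ccccejcjjcj → ccccccejcjjcjjcj → (answer).

ccccccccejcjjcjjcjjcj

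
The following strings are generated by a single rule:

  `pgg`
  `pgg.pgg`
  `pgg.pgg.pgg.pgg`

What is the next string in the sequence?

Every step duplicates the string with '.' between the halves.
One more doubling of pgg.pgg.pgg.pgg gives the answer.

pgg.pgg.pgg.pgg.pgg.pgg.pgg.pgg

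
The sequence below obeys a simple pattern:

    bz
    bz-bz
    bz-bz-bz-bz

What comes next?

Each string is two copies of the previous one joined by '-'.
So the next term is two copies of bz-bz-bz-bz with '-' between the halves.

bz-bz-bz-bz-bz-bz-bz-bz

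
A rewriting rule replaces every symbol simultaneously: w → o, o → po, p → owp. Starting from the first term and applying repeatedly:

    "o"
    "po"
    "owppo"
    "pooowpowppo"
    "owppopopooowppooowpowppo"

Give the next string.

Applying the rule to each of the 24 symbols of owppopopooowppooowpowppo gives the pieces po o owp owp po owp po owp po po po o owp owp po po po o owp po o owp owp po, which concatenate to the answer.

pooowpowppoowppoowppopopooowpowppopopooowppooowpowppo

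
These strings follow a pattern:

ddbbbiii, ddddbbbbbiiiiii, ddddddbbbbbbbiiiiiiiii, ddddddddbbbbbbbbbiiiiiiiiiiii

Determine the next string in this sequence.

Term n consists of 2n d's, followed by 2n+1 b's, followed by 3n i's (n = 1, 2, …).
For the next term, n = 5, so the run lengths are 10, 11, 15.

ddddddddddbbbbbbbbbbbiiiiiiiiiiiiiii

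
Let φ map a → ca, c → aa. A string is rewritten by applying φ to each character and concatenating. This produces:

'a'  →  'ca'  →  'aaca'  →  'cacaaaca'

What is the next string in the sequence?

aacaaacacacaaaca

Rewriting each symbol of cacaaaca: c→aa, a→ca, c→aa, a→ca, a→ca, a→ca, c→aa, a→ca, which concatenates to aa ca aa ca ca ca aa ca.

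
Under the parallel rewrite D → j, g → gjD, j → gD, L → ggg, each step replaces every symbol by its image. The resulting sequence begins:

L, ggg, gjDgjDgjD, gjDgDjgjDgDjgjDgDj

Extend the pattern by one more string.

gjDgDjgjDjgDgjDgDjgjDjgDgjDgDjgjDjgD

Replace each of the 18 characters of gjDgDjgjDgDjgjDgDj in place — gjD gD j gjD j gD gjD gD j gjD j gD gjD gD j gjD j gD — and concatenate.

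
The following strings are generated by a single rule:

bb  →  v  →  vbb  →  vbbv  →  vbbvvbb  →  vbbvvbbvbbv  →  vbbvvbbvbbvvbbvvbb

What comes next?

This is a Fibonacci-style word recurrence s(k) = s(k−1)·s(k−2): e.g. v·bb = vbb.
Continuing: vbbvvbbvbbvvbbvvbb · vbbvvbbvbbv gives term 8.

vbbvvbbvbbvvbbvvbbvbbvvbbvbbv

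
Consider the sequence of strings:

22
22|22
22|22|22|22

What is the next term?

s(k+1) = s(k)·|·s(k) — each term doubles the last with '|' between the halves.
Doubling 22|22|22|22 with '|' between the halves:

22|22|22|22|22|22|22|22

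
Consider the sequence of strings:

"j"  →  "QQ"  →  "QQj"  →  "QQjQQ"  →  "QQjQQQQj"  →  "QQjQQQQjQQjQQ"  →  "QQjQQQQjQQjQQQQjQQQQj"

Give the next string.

QQjQQQQjQQjQQQQjQQQQjQQjQQQQjQQjQQ

Each term (from the third on) is the previous term followed by the one before it: term 3 = QQ·j = QQj.
So term 8 is QQjQQQQjQQjQQQQjQQQQj·QQjQQQQjQQjQQ.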